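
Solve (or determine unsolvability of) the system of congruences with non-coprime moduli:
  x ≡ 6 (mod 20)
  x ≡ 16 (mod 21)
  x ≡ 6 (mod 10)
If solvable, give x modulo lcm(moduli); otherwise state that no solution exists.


Moduli 20, 21, 10 are not pairwise coprime, so CRT works modulo lcm(m_i) when all pairwise compatibility conditions hold.
Pairwise compatibility: gcd(m_i, m_j) must divide a_i - a_j for every pair.
Merge one congruence at a time:
  Start: x ≡ 6 (mod 20).
  Combine with x ≡ 16 (mod 21): gcd(20, 21) = 1; 16 - 6 = 10, which IS divisible by 1, so compatible.
    Write x = 6 + 20·t and substitute into x ≡ 16 (mod 21): 20·t ≡ 16 − 6 = 10 (mod 21).
    The inverse of 20 mod 21 is 20 (since 20·20 = 400 = 19·21 + 1), so t ≡ 20·10 = 200 ≡ 11 (mod 21).
    Then x = 6 + 20·11 = 226, valid modulo lcm(20, 21) = 420: x ≡ 226 (mod 420).
  Combine with x ≡ 6 (mod 10): gcd(420, 10) = 10; 6 - 226 = -220, which IS divisible by 10, so compatible.
    Write x = 226 + 420·t and substitute into x ≡ 6 (mod 10): 420·t ≡ 6 − 226 = -220 (mod 10).
    Divide the congruence (and modulus) by g = 10: 42·t ≡ -22 (mod 1).
    Modulo 1 every t works; take t = 0.
    Then x = 226 + 420·0 = 226, valid modulo lcm(420, 10) = 420: x ≡ 226 (mod 420).
Verify: 226 mod 20 = 6, 226 mod 21 = 16, 226 mod 10 = 6.

x ≡ 226 (mod 420).


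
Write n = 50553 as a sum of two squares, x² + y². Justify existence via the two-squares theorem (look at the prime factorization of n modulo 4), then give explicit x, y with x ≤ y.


Step 1: Factor n = 50553 = 3^2 · 41 · 137.
Step 2: Check the mod-4 condition on each prime factor: 3 ≡ 3 (mod 4), exponent 2 (must be even); 41 ≡ 1 (mod 4), exponent 1; 137 ≡ 1 (mod 4), exponent 1.
All primes ≡ 3 (mod 4) appear to even exponent (or don't appear), so by the two-squares theorem n IS expressible as a sum of two squares.
Step 3: Build a representation. Group n = k² · m with k = 3 and m = 41 · 137 = 5617 (a product of primes ≡ 1 (mod 4)); a representation of m scales to one of n via (k·x)² + (k·y)² = k²(x² + y²). Each prime p ≡ 1 (mod 4) is itself a sum of two squares; find a² by testing p − a² for a perfect square:
  41: 41 − 1² = 40, 41 − 2² = 37, 41 − 3² = 32, 41 − 4² = 25 = 5² ⇒ 41 = 4² + 5².
  137: 137 − 1² = 136, 137 − 2² = 133, 137 − 3² = 128, 137 − 4² = 121 = 11² ⇒ 137 = 4² + 11².
  Combine using the Brahmagupta–Fibonacci identity (a² + b²)(c² + d²) = (ac − bd)² + (ad + bc)² = (ac + bd)² + (ad − bc)²:
  41 · 137 = 5617: from (4² + 5²)(4² + 11²), take (4·4 − 5·11, 4·11 + 5·4) = (16 − 55, 44 + 20) = (-39, 64); dropping signs (only squares matter) gives (39, 64); check 39² + 64² = 1521 + 4096 = 5617 ✓.
  Scale by k = 3: (3·39, 3·64) = (117, 192).
Step 4: Order so x ≤ y and verify: 117² + 192² = 13689 + 36864 = 50553 = n. ✓

n = 50553 = 117² + 192² (one valid representation with x ≤ y).


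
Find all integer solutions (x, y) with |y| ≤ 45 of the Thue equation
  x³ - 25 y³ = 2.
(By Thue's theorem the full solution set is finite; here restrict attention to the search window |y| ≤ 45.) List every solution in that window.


The equation is x³ - 25y³ = 2. For fixed y, x³ = 25·y³ + 2, so a solution requires the RHS to be a perfect cube.
Strategy: iterate y from -45 to 45, compute RHS = 25·y³ + 2, and check whether it is a (positive or negative) perfect cube.
Check small values of y:
  y = 0: RHS = 2 is not a perfect cube.
  y = 1: RHS = 27 = (3)³ ⇒ x = 3 works.
  y = -1: RHS = -23 is not a perfect cube.
  y = 2: RHS = 202 is not a perfect cube.
  y = -2: RHS = -198 is not a perfect cube.
  y = 3: RHS = 677 is not a perfect cube.
  y = -3: RHS = -673 is not a perfect cube.
Continuing the search up to |y| = 45 finds no further solutions beyond those listed.
Collected solutions: (3, 1).

Solutions (with |y| ≤ 45): (3, 1).


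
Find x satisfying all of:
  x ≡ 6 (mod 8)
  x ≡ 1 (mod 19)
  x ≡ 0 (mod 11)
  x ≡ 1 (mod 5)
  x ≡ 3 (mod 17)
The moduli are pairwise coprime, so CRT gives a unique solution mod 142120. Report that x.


Product of moduli M = 8 · 19 · 11 · 5 · 17 = 142120.
Merge one congruence at a time:
  Start: x ≡ 6 (mod 8).
  Combine with x ≡ 1 (mod 19); new modulus lcm = 152.
    Write x = 6 + 8·t and substitute into x ≡ 1 (mod 19): 8·t ≡ 1 − 6 = -5 (mod 19).
    Reduce coefficients mod 19: 8·t ≡ 14 (mod 19).
    The inverse of 8 mod 19 is 12 (since 8·12 = 96 = 5·19 + 1), so t ≡ 12·14 = 168 ≡ 16 (mod 19).
    Then x = 6 + 8·16 = 134, valid modulo lcm(8, 19) = 152: x ≡ 134 (mod 152).
  Combine with x ≡ 0 (mod 11); new modulus lcm = 1672.
    Write x = 134 + 152·t and substitute into x ≡ 0 (mod 11): 152·t ≡ 0 − 134 = -134 (mod 11).
    Reduce coefficients mod 11: 9·t ≡ 9 (mod 11).
    The inverse of 9 mod 11 is 5 (since 9·5 = 45 = 4·11 + 1), so t ≡ 5·9 = 45 ≡ 1 (mod 11).
    Then x = 134 + 152·1 = 286, valid modulo lcm(152, 11) = 1672: x ≡ 286 (mod 1672).
  Combine with x ≡ 1 (mod 5); new modulus lcm = 8360.
    Write x = 286 + 1672·t and substitute into x ≡ 1 (mod 5): 1672·t ≡ 1 − 286 = -285 (mod 5).
    Reduce coefficients mod 5: 2·t ≡ 0 (mod 5).
    The inverse of 2 mod 5 is 3 (since 2·3 = 6 = 1·5 + 1), so t ≡ 3·0 = 0 ≡ 0 (mod 5).
    Then x = 286 + 1672·0 = 286, valid modulo lcm(1672, 5) = 8360: x ≡ 286 (mod 8360).
  Combine with x ≡ 3 (mod 17); new modulus lcm = 142120.
    Write x = 286 + 8360·t and substitute into x ≡ 3 (mod 17): 8360·t ≡ 3 − 286 = -283 (mod 17).
    Reduce coefficients mod 17: 13·t ≡ 6 (mod 17).
    The inverse of 13 mod 17 is 4 (since 13·4 = 52 = 3·17 + 1), so t ≡ 4·6 = 24 ≡ 7 (mod 17).
    Then x = 286 + 8360·7 = 58806, valid modulo lcm(8360, 17) = 142120: x ≡ 58806 (mod 142120).
Verify against each original: 58806 mod 8 = 6, 58806 mod 19 = 1, 58806 mod 11 = 0, 58806 mod 5 = 1, 58806 mod 17 = 3.

x ≡ 58806 (mod 142120).


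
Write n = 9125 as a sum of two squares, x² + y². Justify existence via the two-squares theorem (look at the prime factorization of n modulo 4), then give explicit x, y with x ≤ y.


Step 1: Factor n = 9125 = 5^3 · 73.
Step 2: Check the mod-4 condition on each prime factor: 5 ≡ 1 (mod 4), exponent 3; 73 ≡ 1 (mod 4), exponent 1.
All primes ≡ 3 (mod 4) appear to even exponent (or don't appear), so by the two-squares theorem n IS expressible as a sum of two squares.
Step 3: Build a representation. Group n = k² · m with k = 5 and m = 5 · 73 = 365 (a product of primes ≡ 1 (mod 4)); a representation of m scales to one of n via (k·x)² + (k·y)² = k²(x² + y²). Each prime p ≡ 1 (mod 4) is itself a sum of two squares; find a² by testing p − a² for a perfect square:
  5: 5 − 1² = 4 = 2² ⇒ 5 = 1² + 2².
  73: 73 − 1² = 72, 73 − 2² = 69, 73 − 3² = 64 = 8² ⇒ 73 = 3² + 8².
  Combine using the Brahmagupta–Fibonacci identity (a² + b²)(c² + d²) = (ac − bd)² + (ad + bc)² = (ac + bd)² + (ad − bc)²:
  5 · 73 = 365: from (1² + 2²)(3² + 8²), take (1·3 − 2·8, 1·8 + 2·3) = (3 − 16, 8 + 6) = (-13, 14); dropping signs (only squares matter) gives (13, 14); check 13² + 14² = 169 + 196 = 365 ✓.
  Scale by k = 5: (5·13, 5·14) = (65, 70).
Step 4: Order so x ≤ y and verify: 65² + 70² = 4225 + 4900 = 9125 = n. ✓

n = 9125 = 65² + 70² (one valid representation with x ≤ y).


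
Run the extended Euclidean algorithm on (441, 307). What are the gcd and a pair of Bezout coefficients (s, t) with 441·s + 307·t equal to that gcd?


Euclidean algorithm on (441, 307) — divide until remainder is 0:
  441 = 1 · 307 + 134
  307 = 2 · 134 + 39
  134 = 3 · 39 + 17
  39 = 2 · 17 + 5
  17 = 3 · 5 + 2
  5 = 2 · 2 + 1
  2 = 2 · 1 + 0
gcd(441, 307) = 1.
Track Bezout coefficients alongside the remainders: start with r₀ = 441 = a·1 + b·0 (s = 1, t = 0) and r₁ = 307 = a·0 + b·1 (s = 0, t = 1); each new remainder r_{k+1} = r_{k-1} − q_k·r_k inherits s_{k+1} = s_{k-1} − q_k·s_k, t_{k+1} = t_{k-1} − q_k·t_k, so r_k = a·s_k + b·t_k at every step:
  q = 1: r = 134, s = 1 − 1·0 = 1, t = 0 − 1·1 = -1  (check: 441·1 + 307·(-1) = 134)
  q = 2: r = 39, s = 0 − 2·1 = -2, t = 1 − 2·(-1) = 3  (check: 441·(-2) + 307·3 = 39)
  q = 3: r = 17, s = 1 − 3·(-2) = 7, t = -1 − 3·3 = -10  (check: 441·7 + 307·(-10) = 17)
  q = 2: r = 5, s = -2 − 2·7 = -16, t = 3 − 2·(-10) = 23  (check: 441·(-16) + 307·23 = 5)
  q = 3: r = 2, s = 7 − 3·(-16) = 55, t = -10 − 3·23 = -79  (check: 441·55 + 307·(-79) = 2)
  q = 2: r = 1, s = -16 − 2·55 = -126, t = 23 − 2·(-79) = 181  (check: 441·(-126) + 307·181 = 1)
The row with r = 1 (the gcd) gives the Bezout coefficients s = -126, t = 181.
Result: 441 · (-126) + 307 · (181) = 1.

gcd(441, 307) = 1; s = -126, t = 181 (check: 441·(-126) + 307·181 = 1).


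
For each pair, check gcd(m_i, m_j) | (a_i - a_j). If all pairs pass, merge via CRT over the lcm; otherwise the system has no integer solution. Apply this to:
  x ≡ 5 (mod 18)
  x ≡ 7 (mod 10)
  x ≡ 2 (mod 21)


Moduli 18, 10, 21 are not pairwise coprime, so CRT works modulo lcm(m_i) when all pairwise compatibility conditions hold.
Pairwise compatibility: gcd(m_i, m_j) must divide a_i - a_j for every pair.
Merge one congruence at a time:
  Start: x ≡ 5 (mod 18).
  Combine with x ≡ 7 (mod 10): gcd(18, 10) = 2; 7 - 5 = 2, which IS divisible by 2, so compatible.
    Write x = 5 + 18·t and substitute into x ≡ 7 (mod 10): 18·t ≡ 7 − 5 = 2 (mod 10).
    Divide the congruence (and modulus) by g = 2: 9·t ≡ 1 (mod 5).
    Reduce coefficients mod 5: 4·t ≡ 1 (mod 5).
    The inverse of 4 mod 5 is 4 (since 4·4 = 16 = 3·5 + 1), so t ≡ 4·1 = 4 ≡ 4 (mod 5).
    Then x = 5 + 18·4 = 77, valid modulo lcm(18, 10) = 90: x ≡ 77 (mod 90).
  Combine with x ≡ 2 (mod 21): gcd(90, 21) = 3; 2 - 77 = -75, which IS divisible by 3, so compatible.
    Write x = 77 + 90·t and substitute into x ≡ 2 (mod 21): 90·t ≡ 2 − 77 = -75 (mod 21).
    Divide the congruence (and modulus) by g = 3: 30·t ≡ -25 (mod 7).
    Reduce coefficients mod 7: 2·t ≡ 3 (mod 7).
    The inverse of 2 mod 7 is 4 (since 2·4 = 8 = 1·7 + 1), so t ≡ 4·3 = 12 ≡ 5 (mod 7).
    Then x = 77 + 90·5 = 527, valid modulo lcm(90, 21) = 630: x ≡ 527 (mod 630).
Verify: 527 mod 18 = 5, 527 mod 10 = 7, 527 mod 21 = 2.

x ≡ 527 (mod 630).


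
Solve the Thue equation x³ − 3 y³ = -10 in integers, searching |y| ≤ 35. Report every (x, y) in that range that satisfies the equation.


The equation is x³ - 3y³ = -10. For fixed y, x³ = 3·y³ − 10, so a solution requires the RHS to be a perfect cube.
Strategy: iterate y from -35 to 35, compute RHS = 3·y³ − 10, and check whether it is a (positive or negative) perfect cube.
Check small values of y:
  y = 0: RHS = -10 is not a perfect cube.
  y = 1: RHS = -7 is not a perfect cube.
  y = -1: RHS = -13 is not a perfect cube.
  y = 2: RHS = 14 is not a perfect cube.
  y = -2: RHS = -34 is not a perfect cube.
  y = 3: RHS = 71 is not a perfect cube.
  y = -3: RHS = -91 is not a perfect cube.
Continuing, at y = -9: RHS = -2197 = (-13)³ ⇒ x = -13 works.
Searching the remaining y in |y| ≤ 35 finds no further solutions.
Collected solutions: (-13, -9).

Solutions (with |y| ≤ 35): (-13, -9).


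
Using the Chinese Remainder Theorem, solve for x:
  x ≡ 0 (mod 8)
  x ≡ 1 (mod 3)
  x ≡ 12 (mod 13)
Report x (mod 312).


Moduli 8, 3, 13 are pairwise coprime; by CRT there is a unique solution modulo M = 8 · 3 · 13 = 312.
Solve pairwise, accumulating the modulus:
  Start with x ≡ 0 (mod 8).
  Combine with x ≡ 1 (mod 3): since gcd(8, 3) = 1, we get a unique residue mod 24.
    Write x = 0 + 8·t and substitute into x ≡ 1 (mod 3): 8·t ≡ 1 − 0 = 1 (mod 3).
    Reduce coefficients mod 3: 2·t ≡ 1 (mod 3).
    The inverse of 2 mod 3 is 2 (since 2·2 = 4 = 1·3 + 1), so t ≡ 2·1 = 2 ≡ 2 (mod 3).
    Then x = 0 + 8·2 = 16, valid modulo lcm(8, 3) = 24: x ≡ 16 (mod 24).
  Combine with x ≡ 12 (mod 13): since gcd(24, 13) = 1, we get a unique residue mod 312.
    Write x = 16 + 24·t and substitute into x ≡ 12 (mod 13): 24·t ≡ 12 − 16 = -4 (mod 13).
    Reduce coefficients mod 13: 11·t ≡ 9 (mod 13).
    The inverse of 11 mod 13 is 6 (since 11·6 = 66 = 5·13 + 1), so t ≡ 6·9 = 54 ≡ 2 (mod 13).
    Then x = 16 + 24·2 = 64, valid modulo lcm(24, 13) = 312: x ≡ 64 (mod 312).
Verify: 64 mod 8 = 0 ✓, 64 mod 3 = 1 ✓, 64 mod 13 = 12 ✓.

x ≡ 64 (mod 312).


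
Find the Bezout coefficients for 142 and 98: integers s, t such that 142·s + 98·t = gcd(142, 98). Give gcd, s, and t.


Euclidean algorithm on (142, 98) — divide until remainder is 0:
  142 = 1 · 98 + 44
  98 = 2 · 44 + 10
  44 = 4 · 10 + 4
  10 = 2 · 4 + 2
  4 = 2 · 2 + 0
gcd(142, 98) = 2.
Track Bezout coefficients alongside the remainders: start with r₀ = 142 = a·1 + b·0 (s = 1, t = 0) and r₁ = 98 = a·0 + b·1 (s = 0, t = 1); each new remainder r_{k+1} = r_{k-1} − q_k·r_k inherits s_{k+1} = s_{k-1} − q_k·s_k, t_{k+1} = t_{k-1} − q_k·t_k, so r_k = a·s_k + b·t_k at every step:
  q = 1: r = 44, s = 1 − 1·0 = 1, t = 0 − 1·1 = -1  (check: 142·1 + 98·(-1) = 44)
  q = 2: r = 10, s = 0 − 2·1 = -2, t = 1 − 2·(-1) = 3  (check: 142·(-2) + 98·3 = 10)
  q = 4: r = 4, s = 1 − 4·(-2) = 9, t = -1 − 4·3 = -13  (check: 142·9 + 98·(-13) = 4)
  q = 2: r = 2, s = -2 − 2·9 = -20, t = 3 − 2·(-13) = 29  (check: 142·(-20) + 98·29 = 2)
The row with r = 2 (the gcd) gives the Bezout coefficients s = -20, t = 29.
Result: 142 · (-20) + 98 · (29) = 2.

gcd(142, 98) = 2; s = -20, t = 29 (check: 142·(-20) + 98·29 = 2).


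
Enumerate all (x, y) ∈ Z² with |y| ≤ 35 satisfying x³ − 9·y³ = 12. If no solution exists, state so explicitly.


The equation is x³ - 9y³ = 12. For fixed y, x³ = 9·y³ + 12, so a solution requires the RHS to be a perfect cube.
Strategy: iterate y from -35 to 35, compute RHS = 9·y³ + 12, and check whether it is a (positive or negative) perfect cube.
Check small values of y:
  y = 0: RHS = 12 is not a perfect cube.
  y = 1: RHS = 21 is not a perfect cube.
  y = -1: RHS = 3 is not a perfect cube.
  y = 2: RHS = 84 is not a perfect cube.
  y = -2: RHS = -60 is not a perfect cube.
  y = 3: RHS = 255 is not a perfect cube.
  y = -3: RHS = -231 is not a perfect cube.
Continuing the search up to |y| = 35 finds no solutions either.
No (x, y) in the scanned range satisfies the equation.

No integer solutions with |y| ≤ 35.


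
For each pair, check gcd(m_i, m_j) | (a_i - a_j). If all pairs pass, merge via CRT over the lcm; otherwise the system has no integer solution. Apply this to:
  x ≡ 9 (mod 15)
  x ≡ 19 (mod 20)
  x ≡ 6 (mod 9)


Moduli 15, 20, 9 are not pairwise coprime, so CRT works modulo lcm(m_i) when all pairwise compatibility conditions hold.
Pairwise compatibility: gcd(m_i, m_j) must divide a_i - a_j for every pair.
Merge one congruence at a time:
  Start: x ≡ 9 (mod 15).
  Combine with x ≡ 19 (mod 20): gcd(15, 20) = 5; 19 - 9 = 10, which IS divisible by 5, so compatible.
    Write x = 9 + 15·t and substitute into x ≡ 19 (mod 20): 15·t ≡ 19 − 9 = 10 (mod 20).
    Divide the congruence (and modulus) by g = 5: 3·t ≡ 2 (mod 4).
    The inverse of 3 mod 4 is 3 (since 3·3 = 9 = 2·4 + 1), so t ≡ 3·2 = 6 ≡ 2 (mod 4).
    Then x = 9 + 15·2 = 39, valid modulo lcm(15, 20) = 60: x ≡ 39 (mod 60).
  Combine with x ≡ 6 (mod 9): gcd(60, 9) = 3; 6 - 39 = -33, which IS divisible by 3, so compatible.
    Write x = 39 + 60·t and substitute into x ≡ 6 (mod 9): 60·t ≡ 6 − 39 = -33 (mod 9).
    Divide the congruence (and modulus) by g = 3: 20·t ≡ -11 (mod 3).
    Reduce coefficients mod 3: 2·t ≡ 1 (mod 3).
    The inverse of 2 mod 3 is 2 (since 2·2 = 4 = 1·3 + 1), so t ≡ 2·1 = 2 ≡ 2 (mod 3).
    Then x = 39 + 60·2 = 159, valid modulo lcm(60, 9) = 180: x ≡ 159 (mod 180).
Verify: 159 mod 15 = 9, 159 mod 20 = 19, 159 mod 9 = 6.

x ≡ 159 (mod 180).


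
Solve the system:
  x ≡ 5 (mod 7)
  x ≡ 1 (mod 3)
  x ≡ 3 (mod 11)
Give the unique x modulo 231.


Moduli 7, 3, 11 are pairwise coprime; by CRT there is a unique solution modulo M = 7 · 3 · 11 = 231.
Solve pairwise, accumulating the modulus:
  Start with x ≡ 5 (mod 7).
  Combine with x ≡ 1 (mod 3): since gcd(7, 3) = 1, we get a unique residue mod 21.
    Write x = 5 + 7·t and substitute into x ≡ 1 (mod 3): 7·t ≡ 1 − 5 = -4 (mod 3).
    Reduce coefficients mod 3: 1·t ≡ 2 (mod 3).
    So t ≡ 2 (mod 3).
    Then x = 5 + 7·2 = 19, valid modulo lcm(7, 3) = 21: x ≡ 19 (mod 21).
  Combine with x ≡ 3 (mod 11): since gcd(21, 11) = 1, we get a unique residue mod 231.
    Write x = 19 + 21·t and substitute into x ≡ 3 (mod 11): 21·t ≡ 3 − 19 = -16 (mod 11).
    Reduce coefficients mod 11: 10·t ≡ 6 (mod 11).
    The inverse of 10 mod 11 is 10 (since 10·10 = 100 = 9·11 + 1), so t ≡ 10·6 = 60 ≡ 5 (mod 11).
    Then x = 19 + 21·5 = 124, valid modulo lcm(21, 11) = 231: x ≡ 124 (mod 231).
Verify: 124 mod 7 = 5 ✓, 124 mod 3 = 1 ✓, 124 mod 11 = 3 ✓.

x ≡ 124 (mod 231).


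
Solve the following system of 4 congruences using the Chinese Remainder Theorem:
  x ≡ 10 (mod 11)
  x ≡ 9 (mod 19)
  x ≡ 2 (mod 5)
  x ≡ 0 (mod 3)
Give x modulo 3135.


Product of moduli M = 11 · 19 · 5 · 3 = 3135.
Merge one congruence at a time:
  Start: x ≡ 10 (mod 11).
  Combine with x ≡ 9 (mod 19); new modulus lcm = 209.
    Write x = 10 + 11·t and substitute into x ≡ 9 (mod 19): 11·t ≡ 9 − 10 = -1 (mod 19).
    Reduce coefficients mod 19: 11·t ≡ 18 (mod 19).
    The inverse of 11 mod 19 is 7 (since 11·7 = 77 = 4·19 + 1), so t ≡ 7·18 = 126 ≡ 12 (mod 19).
    Then x = 10 + 11·12 = 142, valid modulo lcm(11, 19) = 209: x ≡ 142 (mod 209).
  Combine with x ≡ 2 (mod 5); new modulus lcm = 1045.
    Write x = 142 + 209·t and substitute into x ≡ 2 (mod 5): 209·t ≡ 2 − 142 = -140 (mod 5).
    Reduce coefficients mod 5: 4·t ≡ 0 (mod 5).
    The inverse of 4 mod 5 is 4 (since 4·4 = 16 = 3·5 + 1), so t ≡ 4·0 = 0 ≡ 0 (mod 5).
    Then x = 142 + 209·0 = 142, valid modulo lcm(209, 5) = 1045: x ≡ 142 (mod 1045).
  Combine with x ≡ 0 (mod 3); new modulus lcm = 3135.
    Write x = 142 + 1045·t and substitute into x ≡ 0 (mod 3): 1045·t ≡ 0 − 142 = -142 (mod 3).
    Reduce coefficients mod 3: 1·t ≡ 2 (mod 3).
    So t ≡ 2 (mod 3).
    Then x = 142 + 1045·2 = 2232, valid modulo lcm(1045, 3) = 3135: x ≡ 2232 (mod 3135).
Verify against each original: 2232 mod 11 = 10, 2232 mod 19 = 9, 2232 mod 5 = 2, 2232 mod 3 = 0.

x ≡ 2232 (mod 3135).


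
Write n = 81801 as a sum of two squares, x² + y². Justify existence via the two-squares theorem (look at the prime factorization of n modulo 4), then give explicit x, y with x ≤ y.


Step 1: Factor n = 81801 = 3^2 · 61 · 149.
Step 2: Check the mod-4 condition on each prime factor: 3 ≡ 3 (mod 4), exponent 2 (must be even); 61 ≡ 1 (mod 4), exponent 1; 149 ≡ 1 (mod 4), exponent 1.
All primes ≡ 3 (mod 4) appear to even exponent (or don't appear), so by the two-squares theorem n IS expressible as a sum of two squares.
Step 3: Build a representation. Group n = k² · m with k = 3 and m = 61 · 149 = 9089 (a product of primes ≡ 1 (mod 4)); a representation of m scales to one of n via (k·x)² + (k·y)² = k²(x² + y²). Each prime p ≡ 1 (mod 4) is itself a sum of two squares; find a² by testing p − a² for a perfect square:
  61: 61 − 1² = 60, 61 − 2² = 57, 61 − 3² = 52, 61 − 4² = 45, 61 − 5² = 36 = 6² ⇒ 61 = 5² + 6².
  149: 149 − 1² = 148, 149 − 2² = 145, 149 − 3² = 140, 149 − 4² = 133, 149 − 5² = 124, 149 − 6² = 113, 149 − 7² = 100 = 10² ⇒ 149 = 7² + 10².
  Combine using the Brahmagupta–Fibonacci identity (a² + b²)(c² + d²) = (ac − bd)² + (ad + bc)² = (ac + bd)² + (ad − bc)²:
  61 · 149 = 9089: from (5² + 6²)(7² + 10²), take (5·7 − 6·10, 5·10 + 6·7) = (35 − 60, 50 + 42) = (-25, 92); dropping signs (only squares matter) gives (25, 92); check 25² + 92² = 625 + 8464 = 9089 ✓.
  Scale by k = 3: (3·25, 3·92) = (75, 276).
Step 4: Order so x ≤ y and verify: 75² + 276² = 5625 + 76176 = 81801 = n. ✓

n = 81801 = 75² + 276² (one valid representation with x ≤ y).


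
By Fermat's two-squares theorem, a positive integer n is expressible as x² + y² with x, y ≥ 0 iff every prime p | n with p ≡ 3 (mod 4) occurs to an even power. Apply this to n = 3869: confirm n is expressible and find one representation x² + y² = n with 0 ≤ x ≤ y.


Step 1: Factor n = 3869 = 53 · 73.
Step 2: Check the mod-4 condition on each prime factor: 53 ≡ 1 (mod 4), exponent 1; 73 ≡ 1 (mod 4), exponent 1.
All primes ≡ 3 (mod 4) appear to even exponent (or don't appear), so by the two-squares theorem n IS expressible as a sum of two squares.
Step 3: Build a representation. Here n = 53 · 73 is a product of primes ≡ 1 (mod 4). Each prime p ≡ 1 (mod 4) is itself a sum of two squares; find a² by testing p − a² for a perfect square:
  53: 53 − 1² = 52, 53 − 2² = 49 = 7² ⇒ 53 = 2² + 7².
  73: 73 − 1² = 72, 73 − 2² = 69, 73 − 3² = 64 = 8² ⇒ 73 = 3² + 8².
  Combine using the Brahmagupta–Fibonacci identity (a² + b²)(c² + d²) = (ac − bd)² + (ad + bc)² = (ac + bd)² + (ad − bc)²:
  53 · 73 = 3869: from (2² + 7²)(3² + 8²), take (2·3 − 7·8, 2·8 + 7·3) = (6 − 56, 16 + 21) = (-50, 37); dropping signs (only squares matter) gives (50, 37); check 50² + 37² = 2500 + 1369 = 3869 ✓.
Step 4: Order so x ≤ y and verify: 37² + 50² = 1369 + 2500 = 3869 = n. ✓

n = 3869 = 37² + 50² (one valid representation with x ≤ y).


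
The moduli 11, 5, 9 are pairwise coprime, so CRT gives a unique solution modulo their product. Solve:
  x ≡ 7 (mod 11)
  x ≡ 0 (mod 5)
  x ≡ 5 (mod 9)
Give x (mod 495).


Moduli 11, 5, 9 are pairwise coprime; by CRT there is a unique solution modulo M = 11 · 5 · 9 = 495.
Solve pairwise, accumulating the modulus:
  Start with x ≡ 7 (mod 11).
  Combine with x ≡ 0 (mod 5): since gcd(11, 5) = 1, we get a unique residue mod 55.
    Write x = 7 + 11·t and substitute into x ≡ 0 (mod 5): 11·t ≡ 0 − 7 = -7 (mod 5).
    Reduce coefficients mod 5: 1·t ≡ 3 (mod 5).
    So t ≡ 3 (mod 5).
    Then x = 7 + 11·3 = 40, valid modulo lcm(11, 5) = 55: x ≡ 40 (mod 55).
  Combine with x ≡ 5 (mod 9): since gcd(55, 9) = 1, we get a unique residue mod 495.
    Write x = 40 + 55·t and substitute into x ≡ 5 (mod 9): 55·t ≡ 5 − 40 = -35 (mod 9).
    Reduce coefficients mod 9: 1·t ≡ 1 (mod 9).
    So t ≡ 1 (mod 9).
    Then x = 40 + 55·1 = 95, valid modulo lcm(55, 9) = 495: x ≡ 95 (mod 495).
Verify: 95 mod 11 = 7 ✓, 95 mod 5 = 0 ✓, 95 mod 9 = 5 ✓.

x ≡ 95 (mod 495).


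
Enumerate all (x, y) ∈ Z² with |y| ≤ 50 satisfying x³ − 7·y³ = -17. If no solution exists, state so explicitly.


The equation is x³ - 7y³ = -17. For fixed y, x³ = 7·y³ − 17, so a solution requires the RHS to be a perfect cube.
Strategy: iterate y from -50 to 50, compute RHS = 7·y³ − 17, and check whether it is a (positive or negative) perfect cube.
Check small values of y:
  y = 0: RHS = -17 is not a perfect cube.
  y = 1: RHS = -10 is not a perfect cube.
  y = -1: RHS = -24 is not a perfect cube.
  y = 2: RHS = 39 is not a perfect cube.
  y = -2: RHS = -73 is not a perfect cube.
  y = 3: RHS = 172 is not a perfect cube.
  y = -3: RHS = -206 is not a perfect cube.
Continuing the search up to |y| = 50 finds no solutions either.
No (x, y) in the scanned range satisfies the equation.

No integer solutions with |y| ≤ 50.


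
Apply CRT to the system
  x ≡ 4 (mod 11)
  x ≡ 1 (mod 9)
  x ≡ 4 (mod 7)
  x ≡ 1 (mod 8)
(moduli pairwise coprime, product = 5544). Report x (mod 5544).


Product of moduli M = 11 · 9 · 7 · 8 = 5544.
Merge one congruence at a time:
  Start: x ≡ 4 (mod 11).
  Combine with x ≡ 1 (mod 9); new modulus lcm = 99.
    Write x = 4 + 11·t and substitute into x ≡ 1 (mod 9): 11·t ≡ 1 − 4 = -3 (mod 9).
    Reduce coefficients mod 9: 2·t ≡ 6 (mod 9).
    The inverse of 2 mod 9 is 5 (since 2·5 = 10 = 1·9 + 1), so t ≡ 5·6 = 30 ≡ 3 (mod 9).
    Then x = 4 + 11·3 = 37, valid modulo lcm(11, 9) = 99: x ≡ 37 (mod 99).
  Combine with x ≡ 4 (mod 7); new modulus lcm = 693.
    Write x = 37 + 99·t and substitute into x ≡ 4 (mod 7): 99·t ≡ 4 − 37 = -33 (mod 7).
    Reduce coefficients mod 7: 1·t ≡ 2 (mod 7).
    So t ≡ 2 (mod 7).
    Then x = 37 + 99·2 = 235, valid modulo lcm(99, 7) = 693: x ≡ 235 (mod 693).
  Combine with x ≡ 1 (mod 8); new modulus lcm = 5544.
    Write x = 235 + 693·t and substitute into x ≡ 1 (mod 8): 693·t ≡ 1 − 235 = -234 (mod 8).
    Reduce coefficients mod 8: 5·t ≡ 6 (mod 8).
    The inverse of 5 mod 8 is 5 (since 5·5 = 25 = 3·8 + 1), so t ≡ 5·6 = 30 ≡ 6 (mod 8).
    Then x = 235 + 693·6 = 4393, valid modulo lcm(693, 8) = 5544: x ≡ 4393 (mod 5544).
Verify against each original: 4393 mod 11 = 4, 4393 mod 9 = 1, 4393 mod 7 = 4, 4393 mod 8 = 1.

x ≡ 4393 (mod 5544).


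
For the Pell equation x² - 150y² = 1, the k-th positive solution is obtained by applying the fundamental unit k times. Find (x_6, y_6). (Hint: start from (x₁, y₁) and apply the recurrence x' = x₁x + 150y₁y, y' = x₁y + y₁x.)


Step 1: Find the fundamental solution (x₁, y₁) of x² - 150y² = 1.
  Expand √150 as a continued fraction. a₀ = ⌊√150⌋ = 12; iterate m_{k+1} = d_k·a_k − m_k, d_{k+1} = (150 − m_{k+1}²)/d_k, a_{k+1} = ⌊(a₀ + m_{k+1})/d_{k+1}⌋ (starting m₀ = 0, d₀ = 1), with convergents p_k = a_k·p_{k-1} + p_{k-2}, q_k = a_k·q_{k-1} + q_{k-2} (p₋₁ = 1, q₋₁ = 0):
  k = 0: a₀ = 12; p₀/q₀ = 12/1; p₀² − 150·q₀² = 144 − 150 = -6.
  k = 1: m = 12, d = 6, a = ⌊(12 + 12)/6⌋ = 4; p/q = (4·12 + 1)/(4·1 + 0) = 49/4; p² − 150·q² = 2401 − 2400 = 1.
  The first convergent with p² − 150·q² = 1 gives the fundamental solution (x₁, y₁) = (49, 4).
Step 2: Apply the recurrence (x_{n+1}, y_{n+1}) = (x₁x_n + 150y₁y_n, x₁y_n + y₁x_n) repeatedly.
  From (x_1, y_1) = (49, 4): x_2 = 49·49 + 150·4·4 = 4801; y_2 = 49·4 + 4·49 = 392.
  From (x_2, y_2) = (4801, 392): x_3 = 49·4801 + 150·4·392 = 470449; y_3 = 49·392 + 4·4801 = 38412.
  From (x_3, y_3) = (470449, 38412): x_4 = 49·470449 + 150·4·38412 = 46099201; y_4 = 49·38412 + 4·470449 = 3763984.
  From (x_4, y_4) = (46099201, 3763984): x_5 = 49·46099201 + 150·4·3763984 = 4517251249; y_5 = 49·3763984 + 4·46099201 = 368832020.
  From (x_5, y_5) = (4517251249, 368832020): x_6 = 49·4517251249 + 150·4·368832020 = 442644523201; y_6 = 49·368832020 + 4·4517251249 = 36141773976.
Step 3: Verify x_6² - 150·y_6² = 195934173919840627286401 - 195934173919840627286400 = 1 (should be 1). ✓

(x_1, y_1) = (49, 4); (x_6, y_6) = (442644523201, 36141773976).


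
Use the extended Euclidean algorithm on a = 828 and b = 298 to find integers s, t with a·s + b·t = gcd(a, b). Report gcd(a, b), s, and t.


Euclidean algorithm on (828, 298) — divide until remainder is 0:
  828 = 2 · 298 + 232
  298 = 1 · 232 + 66
  232 = 3 · 66 + 34
  66 = 1 · 34 + 32
  34 = 1 · 32 + 2
  32 = 16 · 2 + 0
gcd(828, 298) = 2.
Track Bezout coefficients alongside the remainders: start with r₀ = 828 = a·1 + b·0 (s = 1, t = 0) and r₁ = 298 = a·0 + b·1 (s = 0, t = 1); each new remainder r_{k+1} = r_{k-1} − q_k·r_k inherits s_{k+1} = s_{k-1} − q_k·s_k, t_{k+1} = t_{k-1} − q_k·t_k, so r_k = a·s_k + b·t_k at every step:
  q = 2: r = 232, s = 1 − 2·0 = 1, t = 0 − 2·1 = -2  (check: 828·1 + 298·(-2) = 232)
  q = 1: r = 66, s = 0 − 1·1 = -1, t = 1 − 1·(-2) = 3  (check: 828·(-1) + 298·3 = 66)
  q = 3: r = 34, s = 1 − 3·(-1) = 4, t = -2 − 3·3 = -11  (check: 828·4 + 298·(-11) = 34)
  q = 1: r = 32, s = -1 − 1·4 = -5, t = 3 − 1·(-11) = 14  (check: 828·(-5) + 298·14 = 32)
  q = 1: r = 2, s = 4 − 1·(-5) = 9, t = -11 − 1·14 = -25  (check: 828·9 + 298·(-25) = 2)
The row with r = 2 (the gcd) gives the Bezout coefficients s = 9, t = -25.
Result: 828 · (9) + 298 · (-25) = 2.

gcd(828, 298) = 2; s = 9, t = -25 (check: 828·9 + 298·(-25) = 2).


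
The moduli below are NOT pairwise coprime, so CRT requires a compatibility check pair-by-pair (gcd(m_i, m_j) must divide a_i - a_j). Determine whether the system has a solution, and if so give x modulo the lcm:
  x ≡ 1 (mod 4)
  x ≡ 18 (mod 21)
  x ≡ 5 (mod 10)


Moduli 4, 21, 10 are not pairwise coprime, so CRT works modulo lcm(m_i) when all pairwise compatibility conditions hold.
Pairwise compatibility: gcd(m_i, m_j) must divide a_i - a_j for every pair.
Merge one congruence at a time:
  Start: x ≡ 1 (mod 4).
  Combine with x ≡ 18 (mod 21): gcd(4, 21) = 1; 18 - 1 = 17, which IS divisible by 1, so compatible.
    Write x = 1 + 4·t and substitute into x ≡ 18 (mod 21): 4·t ≡ 18 − 1 = 17 (mod 21).
    The inverse of 4 mod 21 is 16 (since 4·16 = 64 = 3·21 + 1), so t ≡ 16·17 = 272 ≡ 20 (mod 21).
    Then x = 1 + 4·20 = 81, valid modulo lcm(4, 21) = 84: x ≡ 81 (mod 84).
  Combine with x ≡ 5 (mod 10): gcd(84, 10) = 2; 5 - 81 = -76, which IS divisible by 2, so compatible.
    Write x = 81 + 84·t and substitute into x ≡ 5 (mod 10): 84·t ≡ 5 − 81 = -76 (mod 10).
    Divide the congruence (and modulus) by g = 2: 42·t ≡ -38 (mod 5).
    Reduce coefficients mod 5: 2·t ≡ 2 (mod 5).
    The inverse of 2 mod 5 is 3 (since 2·3 = 6 = 1·5 + 1), so t ≡ 3·2 = 6 ≡ 1 (mod 5).
    Then x = 81 + 84·1 = 165, valid modulo lcm(84, 10) = 420: x ≡ 165 (mod 420).
Verify: 165 mod 4 = 1, 165 mod 21 = 18, 165 mod 10 = 5.

x ≡ 165 (mod 420).


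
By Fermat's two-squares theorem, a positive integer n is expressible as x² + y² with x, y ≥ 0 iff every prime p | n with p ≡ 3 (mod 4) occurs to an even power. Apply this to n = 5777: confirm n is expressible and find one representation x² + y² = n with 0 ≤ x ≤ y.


Step 1: Factor n = 5777 = 53 · 109.
Step 2: Check the mod-4 condition on each prime factor: 53 ≡ 1 (mod 4), exponent 1; 109 ≡ 1 (mod 4), exponent 1.
All primes ≡ 3 (mod 4) appear to even exponent (or don't appear), so by the two-squares theorem n IS expressible as a sum of two squares.
Step 3: Build a representation. Here n = 53 · 109 is a product of primes ≡ 1 (mod 4). Each prime p ≡ 1 (mod 4) is itself a sum of two squares; find a² by testing p − a² for a perfect square:
  53: 53 − 1² = 52, 53 − 2² = 49 = 7² ⇒ 53 = 2² + 7².
  109: 109 − 1² = 108, 109 − 2² = 105, 109 − 3² = 100 = 10² ⇒ 109 = 3² + 10².
  Combine using the Brahmagupta–Fibonacci identity (a² + b²)(c² + d²) = (ac − bd)² + (ad + bc)² = (ac + bd)² + (ad − bc)²:
  53 · 109 = 5777: from (2² + 7²)(3² + 10²), take (2·3 − 7·10, 2·10 + 7·3) = (6 − 70, 20 + 21) = (-64, 41); dropping signs (only squares matter) gives (64, 41); check 64² + 41² = 4096 + 1681 = 5777 ✓.
Step 4: Order so x ≤ y and verify: 41² + 64² = 1681 + 4096 = 5777 = n. ✓

n = 5777 = 41² + 64² (one valid representation with x ≤ y).


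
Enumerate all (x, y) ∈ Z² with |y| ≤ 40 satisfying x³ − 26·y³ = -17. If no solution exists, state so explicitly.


The equation is x³ - 26y³ = -17. For fixed y, x³ = 26·y³ − 17, so a solution requires the RHS to be a perfect cube.
Strategy: iterate y from -40 to 40, compute RHS = 26·y³ − 17, and check whether it is a (positive or negative) perfect cube.
Check small values of y:
  y = 0: RHS = -17 is not a perfect cube.
  y = 1: RHS = 9 is not a perfect cube.
  y = -1: RHS = -43 is not a perfect cube.
  y = 2: RHS = 191 is not a perfect cube.
  y = -2: RHS = -225 is not a perfect cube.
  y = 3: RHS = 685 is not a perfect cube.
  y = -3: RHS = -719 is not a perfect cube.
Continuing the search up to |y| = 40 finds no solutions either.
No (x, y) in the scanned range satisfies the equation.

No integer solutions with |y| ≤ 40.


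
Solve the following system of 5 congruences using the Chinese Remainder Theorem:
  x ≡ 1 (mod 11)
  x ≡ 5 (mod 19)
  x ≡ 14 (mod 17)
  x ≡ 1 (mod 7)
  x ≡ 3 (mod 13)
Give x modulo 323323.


Product of moduli M = 11 · 19 · 17 · 7 · 13 = 323323.
Merge one congruence at a time:
  Start: x ≡ 1 (mod 11).
  Combine with x ≡ 5 (mod 19); new modulus lcm = 209.
    Write x = 1 + 11·t and substitute into x ≡ 5 (mod 19): 11·t ≡ 5 − 1 = 4 (mod 19).
    The inverse of 11 mod 19 is 7 (since 11·7 = 77 = 4·19 + 1), so t ≡ 7·4 = 28 ≡ 9 (mod 19).
    Then x = 1 + 11·9 = 100, valid modulo lcm(11, 19) = 209: x ≡ 100 (mod 209).
  Combine with x ≡ 14 (mod 17); new modulus lcm = 3553.
    Write x = 100 + 209·t and substitute into x ≡ 14 (mod 17): 209·t ≡ 14 − 100 = -86 (mod 17).
    Reduce coefficients mod 17: 5·t ≡ 16 (mod 17).
    The inverse of 5 mod 17 is 7 (since 5·7 = 35 = 2·17 + 1), so t ≡ 7·16 = 112 ≡ 10 (mod 17).
    Then x = 100 + 209·10 = 2190, valid modulo lcm(209, 17) = 3553: x ≡ 2190 (mod 3553).
  Combine with x ≡ 1 (mod 7); new modulus lcm = 24871.
    Write x = 2190 + 3553·t and substitute into x ≡ 1 (mod 7): 3553·t ≡ 1 − 2190 = -2189 (mod 7).
    Reduce coefficients mod 7: 4·t ≡ 2 (mod 7).
    The inverse of 4 mod 7 is 2 (since 4·2 = 8 = 1·7 + 1), so t ≡ 2·2 = 4 ≡ 4 (mod 7).
    Then x = 2190 + 3553·4 = 16402, valid modulo lcm(3553, 7) = 24871: x ≡ 16402 (mod 24871).
  Combine with x ≡ 3 (mod 13); new modulus lcm = 323323.
    Write x = 16402 + 24871·t and substitute into x ≡ 3 (mod 13): 24871·t ≡ 3 − 16402 = -16399 (mod 13).
    Reduce coefficients mod 13: 2·t ≡ 7 (mod 13).
    The inverse of 2 mod 13 is 7 (since 2·7 = 14 = 1·13 + 1), so t ≡ 7·7 = 49 ≡ 10 (mod 13).
    Then x = 16402 + 24871·10 = 265112, valid modulo lcm(24871, 13) = 323323: x ≡ 265112 (mod 323323).
Verify against each original: 265112 mod 11 = 1, 265112 mod 19 = 5, 265112 mod 17 = 14, 265112 mod 7 = 1, 265112 mod 13 = 3.

x ≡ 265112 (mod 323323).


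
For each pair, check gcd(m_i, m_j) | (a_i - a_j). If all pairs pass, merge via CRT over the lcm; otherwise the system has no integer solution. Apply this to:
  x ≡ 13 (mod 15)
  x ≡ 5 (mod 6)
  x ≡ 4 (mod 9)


Moduli 15, 6, 9 are not pairwise coprime, so CRT works modulo lcm(m_i) when all pairwise compatibility conditions hold.
Pairwise compatibility: gcd(m_i, m_j) must divide a_i - a_j for every pair.
Merge one congruence at a time:
  Start: x ≡ 13 (mod 15).
  Combine with x ≡ 5 (mod 6): gcd(15, 6) = 3, and 5 - 13 = -8 is NOT divisible by 3.
    ⇒ system is inconsistent (no integer solution).

No solution (the system is inconsistent).


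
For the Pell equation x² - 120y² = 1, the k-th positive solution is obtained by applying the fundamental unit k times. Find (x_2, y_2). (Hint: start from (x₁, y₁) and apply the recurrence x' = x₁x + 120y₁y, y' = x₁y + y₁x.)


Step 1: Find the fundamental solution (x₁, y₁) of x² - 120y² = 1.
  Expand √120 as a continued fraction. a₀ = ⌊√120⌋ = 10; iterate m_{k+1} = d_k·a_k − m_k, d_{k+1} = (120 − m_{k+1}²)/d_k, a_{k+1} = ⌊(a₀ + m_{k+1})/d_{k+1}⌋ (starting m₀ = 0, d₀ = 1), with convergents p_k = a_k·p_{k-1} + p_{k-2}, q_k = a_k·q_{k-1} + q_{k-2} (p₋₁ = 1, q₋₁ = 0):
  k = 0: a₀ = 10; p₀/q₀ = 10/1; p₀² − 120·q₀² = 100 − 120 = -20.
  k = 1: m = 10, d = 20, a = ⌊(10 + 10)/20⌋ = 1; p/q = (1·10 + 1)/(1·1 + 0) = 11/1; p² − 120·q² = 121 − 120 = 1.
  The first convergent with p² − 120·q² = 1 gives the fundamental solution (x₁, y₁) = (11, 1).
Step 2: Apply the recurrence (x_{n+1}, y_{n+1}) = (x₁x_n + 120y₁y_n, x₁y_n + y₁x_n) repeatedly.
  From (x_1, y_1) = (11, 1): x_2 = 11·11 + 120·1·1 = 241; y_2 = 11·1 + 1·11 = 22.
Step 3: Verify x_2² - 120·y_2² = 58081 - 58080 = 1 (should be 1). ✓

(x_1, y_1) = (11, 1); (x_2, y_2) = (241, 22).


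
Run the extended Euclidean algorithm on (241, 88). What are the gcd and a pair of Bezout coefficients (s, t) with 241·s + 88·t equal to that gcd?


Euclidean algorithm on (241, 88) — divide until remainder is 0:
  241 = 2 · 88 + 65
  88 = 1 · 65 + 23
  65 = 2 · 23 + 19
  23 = 1 · 19 + 4
  19 = 4 · 4 + 3
  4 = 1 · 3 + 1
  3 = 3 · 1 + 0
gcd(241, 88) = 1.
Track Bezout coefficients alongside the remainders: start with r₀ = 241 = a·1 + b·0 (s = 1, t = 0) and r₁ = 88 = a·0 + b·1 (s = 0, t = 1); each new remainder r_{k+1} = r_{k-1} − q_k·r_k inherits s_{k+1} = s_{k-1} − q_k·s_k, t_{k+1} = t_{k-1} − q_k·t_k, so r_k = a·s_k + b·t_k at every step:
  q = 2: r = 65, s = 1 − 2·0 = 1, t = 0 − 2·1 = -2  (check: 241·1 + 88·(-2) = 65)
  q = 1: r = 23, s = 0 − 1·1 = -1, t = 1 − 1·(-2) = 3  (check: 241·(-1) + 88·3 = 23)
  q = 2: r = 19, s = 1 − 2·(-1) = 3, t = -2 − 2·3 = -8  (check: 241·3 + 88·(-8) = 19)
  q = 1: r = 4, s = -1 − 1·3 = -4, t = 3 − 1·(-8) = 11  (check: 241·(-4) + 88·11 = 4)
  q = 4: r = 3, s = 3 − 4·(-4) = 19, t = -8 − 4·11 = -52  (check: 241·19 + 88·(-52) = 3)
  q = 1: r = 1, s = -4 − 1·19 = -23, t = 11 − 1·(-52) = 63  (check: 241·(-23) + 88·63 = 1)
The row with r = 1 (the gcd) gives the Bezout coefficients s = -23, t = 63.
Result: 241 · (-23) + 88 · (63) = 1.

gcd(241, 88) = 1; s = -23, t = 63 (check: 241·(-23) + 88·63 = 1).


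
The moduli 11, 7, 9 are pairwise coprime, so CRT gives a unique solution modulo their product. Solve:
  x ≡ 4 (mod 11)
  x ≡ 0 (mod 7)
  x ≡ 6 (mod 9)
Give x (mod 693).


Moduli 11, 7, 9 are pairwise coprime; by CRT there is a unique solution modulo M = 11 · 7 · 9 = 693.
Solve pairwise, accumulating the modulus:
  Start with x ≡ 4 (mod 11).
  Combine with x ≡ 0 (mod 7): since gcd(11, 7) = 1, we get a unique residue mod 77.
    Write x = 4 + 11·t and substitute into x ≡ 0 (mod 7): 11·t ≡ 0 − 4 = -4 (mod 7).
    Reduce coefficients mod 7: 4·t ≡ 3 (mod 7).
    The inverse of 4 mod 7 is 2 (since 4·2 = 8 = 1·7 + 1), so t ≡ 2·3 = 6 ≡ 6 (mod 7).
    Then x = 4 + 11·6 = 70, valid modulo lcm(11, 7) = 77: x ≡ 70 (mod 77).
  Combine with x ≡ 6 (mod 9): since gcd(77, 9) = 1, we get a unique residue mod 693.
    Write x = 70 + 77·t and substitute into x ≡ 6 (mod 9): 77·t ≡ 6 − 70 = -64 (mod 9).
    Reduce coefficients mod 9: 5·t ≡ 8 (mod 9).
    The inverse of 5 mod 9 is 2 (since 5·2 = 10 = 1·9 + 1), so t ≡ 2·8 = 16 ≡ 7 (mod 9).
    Then x = 70 + 77·7 = 609, valid modulo lcm(77, 9) = 693: x ≡ 609 (mod 693).
Verify: 609 mod 11 = 4 ✓, 609 mod 7 = 0 ✓, 609 mod 9 = 6 ✓.

x ≡ 609 (mod 693).


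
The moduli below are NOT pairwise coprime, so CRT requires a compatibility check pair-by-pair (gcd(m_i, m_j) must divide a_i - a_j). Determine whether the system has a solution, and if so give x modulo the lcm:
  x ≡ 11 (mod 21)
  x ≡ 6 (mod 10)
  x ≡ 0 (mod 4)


Moduli 21, 10, 4 are not pairwise coprime, so CRT works modulo lcm(m_i) when all pairwise compatibility conditions hold.
Pairwise compatibility: gcd(m_i, m_j) must divide a_i - a_j for every pair.
Merge one congruence at a time:
  Start: x ≡ 11 (mod 21).
  Combine with x ≡ 6 (mod 10): gcd(21, 10) = 1; 6 - 11 = -5, which IS divisible by 1, so compatible.
    Write x = 11 + 21·t and substitute into x ≡ 6 (mod 10): 21·t ≡ 6 − 11 = -5 (mod 10).
    Reduce coefficients mod 10: 1·t ≡ 5 (mod 10).
    So t ≡ 5 (mod 10).
    Then x = 11 + 21·5 = 116, valid modulo lcm(21, 10) = 210: x ≡ 116 (mod 210).
  Combine with x ≡ 0 (mod 4): gcd(210, 4) = 2; 0 - 116 = -116, which IS divisible by 2, so compatible.
    Write x = 116 + 210·t and substitute into x ≡ 0 (mod 4): 210·t ≡ 0 − 116 = -116 (mod 4).
    Divide the congruence (and modulus) by g = 2: 105·t ≡ -58 (mod 2).
    Reduce coefficients mod 2: 1·t ≡ 0 (mod 2).
    So t ≡ 0 (mod 2).
    Then x = 116 + 210·0 = 116, valid modulo lcm(210, 4) = 420: x ≡ 116 (mod 420).
Verify: 116 mod 21 = 11, 116 mod 10 = 6, 116 mod 4 = 0.

x ≡ 116 (mod 420).


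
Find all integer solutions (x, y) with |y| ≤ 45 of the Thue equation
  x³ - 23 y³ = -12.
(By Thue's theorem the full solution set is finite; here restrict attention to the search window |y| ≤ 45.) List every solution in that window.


The equation is x³ - 23y³ = -12. For fixed y, x³ = 23·y³ − 12, so a solution requires the RHS to be a perfect cube.
Strategy: iterate y from -45 to 45, compute RHS = 23·y³ − 12, and check whether it is a (positive or negative) perfect cube.
Check small values of y:
  y = 0: RHS = -12 is not a perfect cube.
  y = 1: RHS = 11 is not a perfect cube.
  y = -1: RHS = -35 is not a perfect cube.
  y = 2: RHS = 172 is not a perfect cube.
  y = -2: RHS = -196 is not a perfect cube.
  y = 3: RHS = 609 is not a perfect cube.
  y = -3: RHS = -633 is not a perfect cube.
Continuing the search up to |y| = 45 finds no solutions either.
No (x, y) in the scanned range satisfies the equation.

No integer solutions with |y| ≤ 45.
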